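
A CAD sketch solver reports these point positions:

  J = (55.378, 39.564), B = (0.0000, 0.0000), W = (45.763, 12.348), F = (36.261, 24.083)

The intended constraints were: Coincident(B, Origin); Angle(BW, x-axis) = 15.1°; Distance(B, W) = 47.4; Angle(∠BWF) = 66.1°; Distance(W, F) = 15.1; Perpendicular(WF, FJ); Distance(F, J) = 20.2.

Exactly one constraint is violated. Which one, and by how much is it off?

Distance(F, J) = 20.2 — off by 4.40.

B = (0.00, 0.00) ✓; BW at 15.10° ✓; |BW| = 47.40 ✓; ∠BWF = 66.10° ✓; |WF| = 15.10 ✓; ∠(WF, FJ) = 90.00° ✓; |FJ| = 24.60 ✗.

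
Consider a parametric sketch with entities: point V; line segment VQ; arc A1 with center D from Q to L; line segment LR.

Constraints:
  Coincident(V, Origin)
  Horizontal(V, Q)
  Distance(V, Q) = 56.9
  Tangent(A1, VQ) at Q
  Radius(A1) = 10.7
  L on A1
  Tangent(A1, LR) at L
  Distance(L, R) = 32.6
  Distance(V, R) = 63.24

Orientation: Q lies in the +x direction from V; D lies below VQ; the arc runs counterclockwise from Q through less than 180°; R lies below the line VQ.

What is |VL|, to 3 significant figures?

47.4

Checks: |DQ| = 10.70 ✓; |DL| = 10.70 ✓; ∠(DL, LR) = 90.00° ✓; |LR| = 32.60 ✓; |VR| = 63.24 ✓.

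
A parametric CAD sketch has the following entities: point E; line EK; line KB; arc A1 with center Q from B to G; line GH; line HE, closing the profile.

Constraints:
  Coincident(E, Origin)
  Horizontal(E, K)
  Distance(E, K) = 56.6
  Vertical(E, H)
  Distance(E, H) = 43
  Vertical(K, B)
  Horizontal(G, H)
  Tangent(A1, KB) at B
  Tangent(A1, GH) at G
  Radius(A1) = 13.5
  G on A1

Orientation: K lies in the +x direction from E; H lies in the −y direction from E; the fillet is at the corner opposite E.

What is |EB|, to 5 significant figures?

63.826

E is at the origin; EK is horizontal with |EK| = 56.6 and K on the +x side, so K = (56.600, 0.0000). EH is vertical with |EH| = 43.0 and H on the −y side, so H = (0.0000, -43.000). The virtual corner opposite E is at (56.600, -43.000). A1 meets KB tangentially, so QB is at right angles to KB and A1 meets GH tangentially, so QG is at right angles to GH, with radius 13.5, so the center Q sits 13.5 in from both sides at Q = (43.100, -29.500). That places the tangent points at B = (56.600, -29.500) on KB and G = (43.100, -43.000) on GH. Then |EB| = |B − E| = 63.826.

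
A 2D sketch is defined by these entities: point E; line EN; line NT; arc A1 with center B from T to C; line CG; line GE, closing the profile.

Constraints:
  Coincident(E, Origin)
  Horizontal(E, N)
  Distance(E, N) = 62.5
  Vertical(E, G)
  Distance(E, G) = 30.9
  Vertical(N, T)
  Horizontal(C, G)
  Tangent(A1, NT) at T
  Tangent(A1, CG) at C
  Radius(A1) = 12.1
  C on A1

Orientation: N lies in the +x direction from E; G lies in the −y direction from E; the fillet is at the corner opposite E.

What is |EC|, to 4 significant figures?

59.12

E is at the origin; EN is horizontal with |EN| = 62.5 and N on the +x side, so N = (62.50, 0.000). EG is vertical with |EG| = 30.9 and G on the −y side, so G = (0.000, -30.90). The virtual corner opposite E is at (62.50, -30.90). Since A1 is tangent to NT there, BT ⟂ NT and tangency of A1 to CG means the radius BC is perpendicular to CG, with radius 12.1, so the center B sits 12.1 in from both sides at B = (50.40, -18.80). That places the tangent points at T = (62.50, -18.80) on NT and C = (50.40, -30.90) on CG. Then |EC| = |C − E| = 59.12.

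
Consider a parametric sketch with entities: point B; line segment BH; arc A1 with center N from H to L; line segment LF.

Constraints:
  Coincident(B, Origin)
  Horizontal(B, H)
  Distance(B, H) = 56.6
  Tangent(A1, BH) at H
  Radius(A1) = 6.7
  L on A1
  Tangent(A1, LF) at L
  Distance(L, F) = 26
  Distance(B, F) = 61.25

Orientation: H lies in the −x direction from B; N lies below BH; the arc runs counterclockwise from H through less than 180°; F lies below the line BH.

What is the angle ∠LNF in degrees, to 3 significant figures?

75.5°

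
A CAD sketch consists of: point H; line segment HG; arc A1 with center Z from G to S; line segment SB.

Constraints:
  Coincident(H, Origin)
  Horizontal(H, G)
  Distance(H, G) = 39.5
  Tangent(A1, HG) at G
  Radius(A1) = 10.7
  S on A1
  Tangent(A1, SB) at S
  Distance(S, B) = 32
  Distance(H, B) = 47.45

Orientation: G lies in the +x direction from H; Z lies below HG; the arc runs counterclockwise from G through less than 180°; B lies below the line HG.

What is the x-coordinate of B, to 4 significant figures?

24.24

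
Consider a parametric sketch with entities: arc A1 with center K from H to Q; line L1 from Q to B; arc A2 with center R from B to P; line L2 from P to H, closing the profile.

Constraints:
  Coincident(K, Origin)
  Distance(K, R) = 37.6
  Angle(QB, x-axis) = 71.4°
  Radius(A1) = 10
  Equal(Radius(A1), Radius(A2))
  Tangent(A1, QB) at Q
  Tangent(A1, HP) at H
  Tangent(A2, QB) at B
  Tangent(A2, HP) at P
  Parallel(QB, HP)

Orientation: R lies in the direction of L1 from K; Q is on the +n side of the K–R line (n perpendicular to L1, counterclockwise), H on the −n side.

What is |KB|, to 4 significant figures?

38.91

Tangency of A1 to both parallel lines with radius 10.0 puts Q and H at K ± 10.0·n: Q = (-9.478, 3.190), H = (9.478, -3.190). Equal radii place B and P the same way about R: B = R + 10.0·n = (2.515, 38.83), P = R − 10.0·n = (21.47, 32.45). Then |KB| = |B − K| = 38.91.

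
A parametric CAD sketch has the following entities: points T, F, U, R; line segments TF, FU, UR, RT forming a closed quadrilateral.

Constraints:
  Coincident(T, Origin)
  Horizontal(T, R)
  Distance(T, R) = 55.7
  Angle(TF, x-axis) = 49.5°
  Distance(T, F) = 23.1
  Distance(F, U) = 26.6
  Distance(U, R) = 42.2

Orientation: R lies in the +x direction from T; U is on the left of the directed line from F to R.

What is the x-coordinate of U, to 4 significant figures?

33.99

T is at the origin; TR is horizontal with |TR| = 55.7 and R in +x, so R = (55.7, 0). TF runs at 49.5° with |TF| = 23.1, so F = (15.00, 17.57). U is determined by |FU| = 26.6 and |UR| = 42.2 together: it lies at the intersection of circle(F, 26.6) and circle(R, 42.2). With |FR| = 44.33, the foot of the radical line on FR is 10.06 from F and the perpendicular offset is √(26.6² − 10.06²) = 24.63. Taking the left-of-FR solution: U = (33.99, 36.19).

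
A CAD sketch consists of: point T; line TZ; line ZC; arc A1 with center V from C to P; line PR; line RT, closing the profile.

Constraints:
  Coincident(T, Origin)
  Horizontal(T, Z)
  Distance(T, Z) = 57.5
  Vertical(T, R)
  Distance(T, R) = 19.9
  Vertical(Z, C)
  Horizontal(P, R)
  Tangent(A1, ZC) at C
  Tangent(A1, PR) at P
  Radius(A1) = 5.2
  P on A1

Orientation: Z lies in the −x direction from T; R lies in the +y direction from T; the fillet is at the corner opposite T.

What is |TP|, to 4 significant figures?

55.96

T is at the origin; TZ is horizontal with |TZ| = 57.5 and Z on the −x side, so Z = (-57.50, 0.000). T and R share the same x with |TR| = 19.9 and R on the +y side, so R = (0.000, 19.90). The virtual corner opposite T is at (-57.50, 19.90). The tangent condition forces VC to be normal to ZC and since A1 is tangent to PR there, VP ⟂ PR, with radius 5.2, so the center V sits 5.2 in from both sides at V = (-52.30, 14.70). That places the tangent points at C = (-57.50, 14.70) on ZC and P = (-52.30, 19.90) on PR. Then |TP| = |P − T| = 55.96.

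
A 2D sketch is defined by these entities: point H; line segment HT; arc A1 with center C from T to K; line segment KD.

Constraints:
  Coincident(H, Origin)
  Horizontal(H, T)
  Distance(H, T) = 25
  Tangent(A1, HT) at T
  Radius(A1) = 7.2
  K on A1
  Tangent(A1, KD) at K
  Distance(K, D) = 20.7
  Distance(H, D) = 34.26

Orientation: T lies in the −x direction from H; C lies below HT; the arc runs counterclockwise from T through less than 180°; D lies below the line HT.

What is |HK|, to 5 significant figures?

32.928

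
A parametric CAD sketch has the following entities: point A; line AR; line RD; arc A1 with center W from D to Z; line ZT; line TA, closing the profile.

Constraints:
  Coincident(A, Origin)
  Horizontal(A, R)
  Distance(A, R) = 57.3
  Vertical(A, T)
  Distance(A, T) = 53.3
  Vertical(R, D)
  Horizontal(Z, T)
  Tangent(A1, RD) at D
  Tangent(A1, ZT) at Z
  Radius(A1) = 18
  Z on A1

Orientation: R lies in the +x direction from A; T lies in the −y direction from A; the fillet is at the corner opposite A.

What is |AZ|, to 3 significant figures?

66.2

The virtual corner opposite A is at (57.3, -53.3). A1 meets RD tangentially, so WD is at right angles to RD and tangency of A1 to ZT means the radius WZ is perpendicular to ZT, with radius 18.0, so the center W sits 18.0 in from both sides at W = (39.3, -35.3). That places the tangent points at D = (57.3, -35.3) on RD and Z = (39.3, -53.3) on ZT. Then |AZ| = |Z − A| = 66.2.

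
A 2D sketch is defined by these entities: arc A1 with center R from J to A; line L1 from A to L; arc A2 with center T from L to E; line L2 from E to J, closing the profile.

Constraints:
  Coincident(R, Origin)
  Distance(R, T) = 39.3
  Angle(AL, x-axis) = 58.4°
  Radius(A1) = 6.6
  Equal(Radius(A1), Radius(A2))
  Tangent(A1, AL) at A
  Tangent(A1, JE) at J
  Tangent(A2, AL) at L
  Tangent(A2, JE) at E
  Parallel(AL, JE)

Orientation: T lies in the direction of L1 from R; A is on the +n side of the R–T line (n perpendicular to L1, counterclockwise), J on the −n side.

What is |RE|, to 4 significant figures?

39.85

Tangency of A1 to both parallel lines with radius 6.6 puts A and J at R ± 6.6·n: A = (-5.621, 3.458), J = (5.621, -3.458). Equal radii place L and E the same way about T: L = T + 6.6·n = (14.97, 36.93), E = T − 6.6·n = (26.21, 30.01). Then |RE| = |E − R| = 39.85.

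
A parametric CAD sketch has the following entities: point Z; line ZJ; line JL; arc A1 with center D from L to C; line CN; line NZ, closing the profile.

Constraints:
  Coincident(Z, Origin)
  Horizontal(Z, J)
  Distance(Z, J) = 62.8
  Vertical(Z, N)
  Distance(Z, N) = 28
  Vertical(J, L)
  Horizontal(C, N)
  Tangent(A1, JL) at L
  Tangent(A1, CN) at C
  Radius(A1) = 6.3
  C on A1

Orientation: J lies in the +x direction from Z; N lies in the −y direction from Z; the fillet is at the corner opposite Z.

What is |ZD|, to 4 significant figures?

60.52

Z is at the origin; Z and J share the same y with |ZJ| = 62.8 and J on the +x side, so J = (62.80, 0.000). ZN is vertical with |ZN| = 28.0 and N on the −y side, so N = (0.000, -28.00). The virtual corner opposite Z is at (62.80, -28.00). The tangent condition forces DL to be normal to JL and tangency of A1 to CN means the radius DC is perpendicular to CN, with radius 6.3, so the center D sits 6.3 in from both sides at D = (56.50, -21.70). Then |ZD| = |D − Z| = 60.52.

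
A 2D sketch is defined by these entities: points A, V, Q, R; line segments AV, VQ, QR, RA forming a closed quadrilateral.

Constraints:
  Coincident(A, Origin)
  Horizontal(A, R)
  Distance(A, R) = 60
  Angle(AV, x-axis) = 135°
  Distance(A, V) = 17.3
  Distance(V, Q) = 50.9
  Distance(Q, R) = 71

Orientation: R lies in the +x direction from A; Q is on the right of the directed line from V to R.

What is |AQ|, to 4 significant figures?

37.28

Checks: |VQ| = 50.90 ✓; |QR| = 71.00 ✓.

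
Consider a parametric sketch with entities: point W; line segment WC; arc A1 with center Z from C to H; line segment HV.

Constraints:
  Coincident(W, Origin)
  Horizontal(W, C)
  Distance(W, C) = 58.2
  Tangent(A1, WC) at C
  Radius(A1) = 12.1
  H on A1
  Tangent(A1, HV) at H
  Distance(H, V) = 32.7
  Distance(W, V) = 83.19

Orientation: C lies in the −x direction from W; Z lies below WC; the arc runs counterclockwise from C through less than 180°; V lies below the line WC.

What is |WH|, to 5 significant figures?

71.350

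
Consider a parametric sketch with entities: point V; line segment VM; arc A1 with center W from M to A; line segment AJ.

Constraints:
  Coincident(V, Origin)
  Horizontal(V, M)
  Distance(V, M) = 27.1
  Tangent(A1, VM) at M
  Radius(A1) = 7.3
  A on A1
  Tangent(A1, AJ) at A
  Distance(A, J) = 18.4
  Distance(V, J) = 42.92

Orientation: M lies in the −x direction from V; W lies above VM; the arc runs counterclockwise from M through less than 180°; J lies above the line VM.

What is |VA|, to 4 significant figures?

25.01

V is at the origin; VM is horizontal with |VM| = 27.1 and M on the −x side, so M = (-27.10, 0.000). The tangent condition forces WM to be normal to VM, so W = M + (0, 7.3) = (-27.10, 7.300). Since WA ⟂ AJ (tangency), |WJ| = √(7.3² + 18.4²) = 19.80 regardless of where A sits on A1. So J lies on both circle(V, 42.92) and circle(W, 19.80); the above-VM intersection is J = (-34.36, 25.71). A is the foot of the tangent from J: A = (-21.78, 12.29).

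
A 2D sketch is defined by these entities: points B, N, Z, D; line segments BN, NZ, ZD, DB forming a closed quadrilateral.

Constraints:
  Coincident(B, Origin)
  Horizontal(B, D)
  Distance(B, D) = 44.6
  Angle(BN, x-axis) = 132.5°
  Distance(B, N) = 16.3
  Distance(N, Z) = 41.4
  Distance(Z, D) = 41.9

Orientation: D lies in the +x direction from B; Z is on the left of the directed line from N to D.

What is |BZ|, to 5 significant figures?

42.493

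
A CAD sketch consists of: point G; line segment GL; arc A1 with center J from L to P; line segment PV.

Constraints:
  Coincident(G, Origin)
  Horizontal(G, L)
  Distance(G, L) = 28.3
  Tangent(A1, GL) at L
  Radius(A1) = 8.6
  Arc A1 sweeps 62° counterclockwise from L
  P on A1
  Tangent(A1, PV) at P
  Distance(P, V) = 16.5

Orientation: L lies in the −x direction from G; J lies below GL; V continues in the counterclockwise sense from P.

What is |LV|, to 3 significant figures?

24.5

G is at the origin; G and L share the same y with |GL| = 28.3 and L on the −x side, so L = (-28.3, 0.00). The tangent condition forces JL to be normal to GL, so J = L + (0, -8.6) = (-28.3, -8.60). On A1, L sits at bearing 90° from J; a 62° counterclockwise sweep puts P at bearing 152°, so P = J + 8.6·(cos 152°, sin 152°) = (-35.9, -4.56). Tangency of A1 to PV means the radius JP is perpendicular to PV, so PV runs along (−sin 152°, cos 152°); with |PV| = 16.5, V = (-43.6, -19.1). Then |LV| = |V − L| = 24.5.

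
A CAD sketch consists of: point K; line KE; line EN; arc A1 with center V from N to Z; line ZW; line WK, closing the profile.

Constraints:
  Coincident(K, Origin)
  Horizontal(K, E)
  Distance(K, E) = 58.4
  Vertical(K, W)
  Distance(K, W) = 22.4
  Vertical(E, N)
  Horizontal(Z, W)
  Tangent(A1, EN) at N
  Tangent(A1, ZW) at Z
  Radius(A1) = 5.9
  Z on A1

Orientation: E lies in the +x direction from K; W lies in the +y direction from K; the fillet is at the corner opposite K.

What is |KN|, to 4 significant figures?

60.69

K is at the origin; K and E share the same y with |KE| = 58.4 and E on the +x side, so E = (58.40, 0.000). K and W share the same x with |KW| = 22.4 and W on the +y side, so W = (0.000, 22.40). The virtual corner opposite K is at (58.40, 22.40). Tangency of A1 to EN means the radius VN is perpendicular to EN and since A1 is tangent to ZW there, VZ ⟂ ZW, with radius 5.9, so the center V sits 5.9 in from both sides at V = (52.50, 16.50). That places the tangent points at N = (58.40, 16.50) on EN and Z = (52.50, 22.40) on ZW. Then |KN| = |N − K| = 60.69.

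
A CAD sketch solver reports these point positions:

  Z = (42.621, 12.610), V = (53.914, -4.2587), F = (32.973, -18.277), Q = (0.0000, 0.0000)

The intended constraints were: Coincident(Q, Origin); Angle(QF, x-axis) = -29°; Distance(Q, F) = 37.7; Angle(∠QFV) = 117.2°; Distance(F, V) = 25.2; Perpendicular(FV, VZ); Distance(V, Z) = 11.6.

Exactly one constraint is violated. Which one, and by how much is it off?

Distance(V, Z) = 11.6 — off by 8.70.

Q = (0.00, 0.00) ✓; QF at -29.00° ✓; |QF| = 37.70 ✓; ∠QFV = 117.2° ✓; |FV| = 25.20 ✓; ∠(FV, VZ) = 90.00° ✓; |VZ| = 20.30 ✗.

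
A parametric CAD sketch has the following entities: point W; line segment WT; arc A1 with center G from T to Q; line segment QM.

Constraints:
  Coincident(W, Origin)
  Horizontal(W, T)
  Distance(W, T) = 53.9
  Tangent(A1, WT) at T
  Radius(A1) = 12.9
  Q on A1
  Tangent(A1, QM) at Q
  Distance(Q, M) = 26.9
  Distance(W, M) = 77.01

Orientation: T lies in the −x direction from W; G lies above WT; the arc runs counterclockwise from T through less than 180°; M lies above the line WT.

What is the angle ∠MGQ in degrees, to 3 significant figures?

64.4°

W is at the origin; WT is horizontal with |WT| = 53.9 and T on the −x side, so T = (-53.9, 0.00). The tangent condition forces GT to be normal to WT, so G = T + (0, 12.9) = (-53.9, 12.9). Since GQ ⟂ QM (tangency), |GM| = √(12.9² + 26.9²) = 29.8 regardless of where Q sits on A1. So M lies on both circle(W, 77.01) and circle(G, 29.8); the above-WT intersection is M = (-65.6, 40.3). Q is the foot of the tangent from M: Q = (-45.4, 22.6).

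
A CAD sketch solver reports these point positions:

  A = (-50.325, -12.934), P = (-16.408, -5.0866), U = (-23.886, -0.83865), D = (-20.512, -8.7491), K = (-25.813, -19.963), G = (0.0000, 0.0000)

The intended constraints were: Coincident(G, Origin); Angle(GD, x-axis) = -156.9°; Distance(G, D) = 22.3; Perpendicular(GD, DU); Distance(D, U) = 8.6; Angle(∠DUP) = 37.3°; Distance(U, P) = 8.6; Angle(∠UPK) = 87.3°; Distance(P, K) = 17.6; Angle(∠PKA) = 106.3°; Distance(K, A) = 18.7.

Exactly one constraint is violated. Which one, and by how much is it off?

Distance(K, A) = 18.7 — off by 6.80.

G = (0.00, 0.00) ✓; GD at -156.9° ✓; |GD| = 22.30 ✓; ∠(GD, DU) = 90.00° ✓; |DU| = 8.600 ✓; ∠DUP = 37.30° ✓; |UP| = 8.600 ✓; ∠UPK = 87.30° ✓; |PK| = 17.60 ✓; ∠PKA = 106.3° ✓; |KA| = 25.50 ✗.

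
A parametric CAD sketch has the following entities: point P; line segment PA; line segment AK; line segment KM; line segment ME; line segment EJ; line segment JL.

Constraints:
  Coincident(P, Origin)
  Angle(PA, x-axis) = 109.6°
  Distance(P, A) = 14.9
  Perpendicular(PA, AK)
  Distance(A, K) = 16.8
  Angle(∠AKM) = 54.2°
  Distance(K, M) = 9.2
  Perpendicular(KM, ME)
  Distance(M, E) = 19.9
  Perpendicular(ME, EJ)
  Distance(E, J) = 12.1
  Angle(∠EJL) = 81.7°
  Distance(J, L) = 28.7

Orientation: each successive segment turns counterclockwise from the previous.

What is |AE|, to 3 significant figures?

6.31

P is at the origin; PA runs at 109.6° with length 14.9, so A = (-5.00, 14.0). PA is perpendicular to AK, so AK runs at -160°; with |AK| = 16.8, K = (-20.8, 8.40). ∠AKM = 54.2° gives KM at -34.6° from the x-axis; with |KM| = 9.2, M = (-13.3, 3.18). KM is perpendicular to ME, so ME runs at 55.4°; with |ME| = 19.9, E = (-1.95, 19.6). Then |AE| = |E − A| = 6.31.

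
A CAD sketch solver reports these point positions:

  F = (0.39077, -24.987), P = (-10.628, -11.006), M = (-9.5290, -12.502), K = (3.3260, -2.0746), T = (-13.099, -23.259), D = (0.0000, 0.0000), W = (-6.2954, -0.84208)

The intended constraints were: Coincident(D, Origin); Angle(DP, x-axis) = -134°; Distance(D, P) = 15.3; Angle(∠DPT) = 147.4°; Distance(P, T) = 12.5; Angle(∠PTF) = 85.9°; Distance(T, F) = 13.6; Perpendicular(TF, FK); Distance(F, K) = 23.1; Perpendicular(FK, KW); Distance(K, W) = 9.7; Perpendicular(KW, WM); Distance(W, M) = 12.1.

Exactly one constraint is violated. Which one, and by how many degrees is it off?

Perpendicular(KW, WM) — off by 8.20°.

D = (0.00, 0.00) ✓; DP at -134.0° ✓; |DP| = 15.30 ✓; ∠DPT = 147.4° ✓; |PT| = 12.50 ✓; ∠PTF = 85.90° ✓; |TF| = 13.60 ✓; ∠(TF, FK) = 90.00° ✓; |FK| = 23.10 ✓; ∠(FK, KW) = 90.00° ✓; |KW| = 9.700 ✓; ∠(KW, WM) = 81.80° ✗; |WM| = 12.10 ✓.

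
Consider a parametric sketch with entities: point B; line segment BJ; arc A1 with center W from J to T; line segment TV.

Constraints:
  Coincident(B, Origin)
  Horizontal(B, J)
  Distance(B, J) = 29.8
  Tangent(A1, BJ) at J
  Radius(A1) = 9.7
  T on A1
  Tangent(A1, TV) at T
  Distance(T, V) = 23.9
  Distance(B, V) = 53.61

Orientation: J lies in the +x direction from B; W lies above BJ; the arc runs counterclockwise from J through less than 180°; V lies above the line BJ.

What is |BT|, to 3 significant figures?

40.2

B is at the origin; BJ is horizontal with |BJ| = 29.8 and J on the +x side, so J = (29.8, 0.00). A1 meets BJ tangentially, so WJ is at right angles to BJ, so W = J + (0, 9.7) = (29.8, 9.70). Since WT ⟂ TV (tangency), |WV| = √(9.7² + 23.9²) = 25.8 regardless of where T sits on A1. So V lies on both circle(B, 53.61) and circle(W, 25.8); the above-BJ intersection is V = (43.2, 31.7). T is the foot of the tangent from V: T = (39.4, 8.14).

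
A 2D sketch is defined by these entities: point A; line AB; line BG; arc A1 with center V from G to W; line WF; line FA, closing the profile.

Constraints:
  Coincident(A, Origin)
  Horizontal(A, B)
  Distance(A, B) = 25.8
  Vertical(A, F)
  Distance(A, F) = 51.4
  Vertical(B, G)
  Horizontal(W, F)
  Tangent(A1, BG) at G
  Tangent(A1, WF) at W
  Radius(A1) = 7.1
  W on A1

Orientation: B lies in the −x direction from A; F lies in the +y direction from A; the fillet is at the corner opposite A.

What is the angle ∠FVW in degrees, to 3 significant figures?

69.2°

The virtual corner opposite A is at (-25.8, 51.4). A1 meets BG tangentially, so VG is at right angles to BG and the tangent condition forces VW to be normal to WF, with radius 7.1, so the center V sits 7.1 in from both sides at V = (-18.7, 44.3). That places the tangent points at G = (-25.8, 44.3) on BG and W = (-18.7, 51.4) on WF. Then cos ∠FVW = VF·VW / (|VF||VW|), giving 69.2°.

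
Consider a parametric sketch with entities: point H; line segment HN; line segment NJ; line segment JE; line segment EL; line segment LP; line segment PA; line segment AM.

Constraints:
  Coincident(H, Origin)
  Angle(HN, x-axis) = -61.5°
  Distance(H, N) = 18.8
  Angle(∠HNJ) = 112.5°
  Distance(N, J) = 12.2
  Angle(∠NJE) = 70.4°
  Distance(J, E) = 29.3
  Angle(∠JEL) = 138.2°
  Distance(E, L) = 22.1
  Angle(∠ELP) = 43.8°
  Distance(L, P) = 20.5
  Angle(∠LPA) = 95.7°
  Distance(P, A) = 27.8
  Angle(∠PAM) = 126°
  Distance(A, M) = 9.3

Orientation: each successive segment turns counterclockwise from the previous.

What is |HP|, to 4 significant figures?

3.855

H is at the origin; HN runs at -61.5° with length 18.8, so N = (8.971, -16.52). ∠HNJ = 112.5° gives NJ at 6.000° from the x-axis; with |NJ| = 12.2, J = (21.10, -15.25). ∠NJE = 70.4° gives JE at 115.6° from the x-axis; with |JE| = 29.3, E = (8.444, 11.18). ∠JEL = 138.2° gives EL at 157.4° from the x-axis; with |EL| = 22.1, L = (-11.96, 19.67). ∠ELP = 43.8° gives LP at -66.40° from the x-axis; with |LP| = 20.5, P = (-3.752, 0.8847). Then |HP| = |P − H| = 3.855.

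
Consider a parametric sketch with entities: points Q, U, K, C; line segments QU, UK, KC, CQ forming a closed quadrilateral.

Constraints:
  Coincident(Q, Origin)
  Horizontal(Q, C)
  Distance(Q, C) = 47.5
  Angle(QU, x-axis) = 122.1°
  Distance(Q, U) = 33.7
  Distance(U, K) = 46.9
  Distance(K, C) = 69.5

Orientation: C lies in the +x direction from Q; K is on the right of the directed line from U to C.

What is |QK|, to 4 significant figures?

26.79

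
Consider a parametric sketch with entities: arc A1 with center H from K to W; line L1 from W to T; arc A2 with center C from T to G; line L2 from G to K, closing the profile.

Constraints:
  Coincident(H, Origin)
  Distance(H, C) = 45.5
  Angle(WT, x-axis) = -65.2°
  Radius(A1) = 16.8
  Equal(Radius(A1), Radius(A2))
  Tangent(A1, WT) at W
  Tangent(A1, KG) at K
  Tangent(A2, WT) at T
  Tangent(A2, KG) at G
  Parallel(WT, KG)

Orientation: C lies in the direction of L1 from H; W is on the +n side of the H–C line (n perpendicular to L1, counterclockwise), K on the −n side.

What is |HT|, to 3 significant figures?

48.5

Tangency of A1 to both parallel lines with radius 16.8 puts W and K at H ± 16.8·n: W = (15.3, 7.05), K = (-15.3, -7.05). Equal radii place T and G the same way about C: T = C + 16.8·n = (34.3, -34.3), G = C − 16.8·n = (3.83, -48.4). Then |HT| = |T − H| = 48.5.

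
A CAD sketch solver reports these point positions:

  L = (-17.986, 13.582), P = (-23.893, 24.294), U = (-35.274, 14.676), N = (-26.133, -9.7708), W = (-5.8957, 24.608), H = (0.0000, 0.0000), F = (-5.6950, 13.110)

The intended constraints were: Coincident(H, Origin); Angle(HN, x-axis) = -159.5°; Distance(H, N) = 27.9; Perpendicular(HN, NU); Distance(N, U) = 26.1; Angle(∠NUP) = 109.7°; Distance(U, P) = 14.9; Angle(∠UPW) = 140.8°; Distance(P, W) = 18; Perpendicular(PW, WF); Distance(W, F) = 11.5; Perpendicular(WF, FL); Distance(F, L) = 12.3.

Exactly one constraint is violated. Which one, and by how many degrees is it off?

Perpendicular(WF, FL) — off by 3.20°.

H = (0.00, 0.00) ✓; HN at -159.5° ✓; |HN| = 27.90 ✓; ∠(HN, NU) = 90.00° ✓; |NU| = 26.10 ✓; ∠NUP = 109.7° ✓; |UP| = 14.90 ✓; ∠UPW = 140.8° ✓; |PW| = 18.00 ✓; ∠(PW, WF) = 90.00° ✓; |WF| = 11.50 ✓; ∠(WF, FL) = 93.20° ✗; |FL| = 12.30 ✓.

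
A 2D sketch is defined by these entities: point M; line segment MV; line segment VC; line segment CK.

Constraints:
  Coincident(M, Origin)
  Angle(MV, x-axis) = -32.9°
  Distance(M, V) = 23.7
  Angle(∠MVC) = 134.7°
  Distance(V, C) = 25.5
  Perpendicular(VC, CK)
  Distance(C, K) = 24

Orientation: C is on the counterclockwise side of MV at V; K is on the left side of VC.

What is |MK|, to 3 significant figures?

42.8

M is at the origin; MV runs at -32.9° with length 23.7, so V = 23.7·(cos -32.9°, sin -32.9°) = (19.9, -12.9). ∠MVC = 134.7°, so VC runs at -32.9° + (180° − 134.7°) = 12.4° from the x-axis; with |VC| = 25.5, C = V + 25.5·(cos 12.4°, sin 12.4°) = (44.8, -7.40). The perpendicularity gives CK at right angles to VC; with |CK| = 24.0 on the left of VC, K = C + 24.0·(-0.215, 0.977) = (39.7, 16.0). Then |MK| = |K − M| = 42.8.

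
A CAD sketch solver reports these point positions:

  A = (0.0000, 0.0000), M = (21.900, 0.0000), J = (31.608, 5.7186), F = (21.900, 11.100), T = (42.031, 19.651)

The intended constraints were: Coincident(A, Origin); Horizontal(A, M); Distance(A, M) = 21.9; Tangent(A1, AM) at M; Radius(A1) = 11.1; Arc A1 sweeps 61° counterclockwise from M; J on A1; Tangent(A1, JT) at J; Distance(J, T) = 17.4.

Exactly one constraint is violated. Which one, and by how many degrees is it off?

Tangent(A1, JT) at J — off by 7.80°.

A = (0.00, 0.00) ✓; A.y = 0.00, M.y = 0.00 ✓; |AM| = 21.90 ✓; ∠(FM, MA) = 90.00° ✓; |FM| = 11.10 ✓; bearing(F→J) − bearing(F→M) = 61.00° ✓; |FJ| = 11.10 ✓; ∠(FJ, JT) = 97.80° ✗; |JT| = 17.40 ✓.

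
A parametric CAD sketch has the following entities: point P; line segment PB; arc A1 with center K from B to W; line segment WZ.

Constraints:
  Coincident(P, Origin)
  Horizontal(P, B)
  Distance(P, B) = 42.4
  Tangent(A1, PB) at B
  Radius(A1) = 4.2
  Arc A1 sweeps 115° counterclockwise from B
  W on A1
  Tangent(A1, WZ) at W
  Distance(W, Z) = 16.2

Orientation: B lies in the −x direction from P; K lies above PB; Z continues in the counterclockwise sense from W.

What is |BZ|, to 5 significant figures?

20.880

P is at the origin; P and B share the same y with |PB| = 42.4 and B on the −x side, so B = (-42.400, 0.0000). A1 meets PB tangentially, so KB is at right angles to PB, so K = B + (0, 4.2) = (-42.400, 4.2000). On A1, B sits at bearing -90° from K; a 115° counterclockwise sweep puts W at bearing 25°, so W = K + 4.2·(cos 25°, sin 25°) = (-38.594, 5.9750). A1 meets WZ tangentially, so KW is at right angles to WZ, so WZ runs along (−sin 25°, cos 25°); with |WZ| = 16.2, Z = (-45.440, 20.657). Then |BZ| = |Z − B| = 20.880.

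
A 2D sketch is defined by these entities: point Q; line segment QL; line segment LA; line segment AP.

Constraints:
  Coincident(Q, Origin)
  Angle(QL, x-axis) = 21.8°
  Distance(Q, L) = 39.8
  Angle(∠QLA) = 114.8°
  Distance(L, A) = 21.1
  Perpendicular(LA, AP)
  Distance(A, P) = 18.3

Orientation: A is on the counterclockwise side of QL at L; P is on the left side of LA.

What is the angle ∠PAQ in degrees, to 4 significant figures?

46.29°

∠QLA = 114.8°, so LA runs at 21.8° + (180° − 114.8°) = 87.00° from the x-axis; with |LA| = 21.1, A = L + 21.1·(cos 87.00°, sin 87.00°) = (38.06, 35.85). LA ⟂ AP; with |AP| = 18.3 on the left of LA, P = A + 18.3·(-0.9986, 0.05234) = (19.78, 36.81). Then cos ∠PAQ = AP·AQ / (|AP||AQ|), giving 46.29°.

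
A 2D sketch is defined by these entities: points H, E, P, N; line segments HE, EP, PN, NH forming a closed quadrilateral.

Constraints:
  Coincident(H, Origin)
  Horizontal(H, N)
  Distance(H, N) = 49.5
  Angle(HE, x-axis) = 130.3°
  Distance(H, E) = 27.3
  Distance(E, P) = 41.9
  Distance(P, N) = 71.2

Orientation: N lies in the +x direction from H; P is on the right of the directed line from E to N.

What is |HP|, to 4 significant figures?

28.05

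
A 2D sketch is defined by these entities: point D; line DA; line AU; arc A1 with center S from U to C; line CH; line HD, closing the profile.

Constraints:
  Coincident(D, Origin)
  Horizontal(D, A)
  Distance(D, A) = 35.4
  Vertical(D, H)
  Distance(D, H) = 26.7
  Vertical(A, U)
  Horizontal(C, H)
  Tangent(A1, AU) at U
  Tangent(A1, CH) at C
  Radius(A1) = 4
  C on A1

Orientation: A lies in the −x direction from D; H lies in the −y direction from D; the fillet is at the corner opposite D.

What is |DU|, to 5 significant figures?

42.053

D is at the origin; DA is horizontal with |DA| = 35.4 and A on the −x side, so A = (-35.400, 0.0000). DH is vertical with |DH| = 26.7 and H on the −y side, so H = (0.0000, -26.700). The virtual corner opposite D is at (-35.400, -26.700). Tangency of A1 to AU means the radius SU is perpendicular to AU and since A1 is tangent to CH there, SC ⟂ CH, with radius 4.0, so the center S sits 4.0 in from both sides at S = (-31.400, -22.700). That places the tangent points at U = (-35.400, -22.700) on AU and C = (-31.400, -26.700) on CH. Then |DU| = |U − D| = 42.053.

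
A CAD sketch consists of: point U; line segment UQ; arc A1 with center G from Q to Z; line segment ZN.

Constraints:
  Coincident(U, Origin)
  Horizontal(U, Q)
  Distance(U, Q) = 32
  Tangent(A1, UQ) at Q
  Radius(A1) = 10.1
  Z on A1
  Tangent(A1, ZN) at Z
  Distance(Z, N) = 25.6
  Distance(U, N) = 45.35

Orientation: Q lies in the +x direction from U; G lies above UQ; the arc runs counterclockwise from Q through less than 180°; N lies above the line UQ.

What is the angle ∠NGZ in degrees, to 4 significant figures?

68.47°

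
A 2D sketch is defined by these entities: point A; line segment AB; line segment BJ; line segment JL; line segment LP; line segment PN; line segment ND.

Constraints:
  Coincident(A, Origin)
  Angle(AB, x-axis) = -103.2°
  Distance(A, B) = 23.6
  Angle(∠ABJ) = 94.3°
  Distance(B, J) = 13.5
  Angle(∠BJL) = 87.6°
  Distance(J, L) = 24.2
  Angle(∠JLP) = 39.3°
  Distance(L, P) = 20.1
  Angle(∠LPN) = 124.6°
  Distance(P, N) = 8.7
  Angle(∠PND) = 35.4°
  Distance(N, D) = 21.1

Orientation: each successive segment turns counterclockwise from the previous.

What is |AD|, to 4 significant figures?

11.62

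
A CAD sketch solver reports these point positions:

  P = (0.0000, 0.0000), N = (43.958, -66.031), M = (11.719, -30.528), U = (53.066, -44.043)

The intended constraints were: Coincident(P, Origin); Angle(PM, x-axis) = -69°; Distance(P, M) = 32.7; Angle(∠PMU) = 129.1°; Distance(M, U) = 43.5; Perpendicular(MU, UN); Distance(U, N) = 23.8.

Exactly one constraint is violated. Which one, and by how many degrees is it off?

Perpendicular(MU, UN) — off by 4.40°.

P = (0.00, 0.00) ✓; PM at -69.00° ✓; |PM| = 32.70 ✓; ∠PMU = 129.1° ✓; |MU| = 43.50 ✓; ∠(MU, UN) = 94.40° ✗; |UN| = 23.80 ✓.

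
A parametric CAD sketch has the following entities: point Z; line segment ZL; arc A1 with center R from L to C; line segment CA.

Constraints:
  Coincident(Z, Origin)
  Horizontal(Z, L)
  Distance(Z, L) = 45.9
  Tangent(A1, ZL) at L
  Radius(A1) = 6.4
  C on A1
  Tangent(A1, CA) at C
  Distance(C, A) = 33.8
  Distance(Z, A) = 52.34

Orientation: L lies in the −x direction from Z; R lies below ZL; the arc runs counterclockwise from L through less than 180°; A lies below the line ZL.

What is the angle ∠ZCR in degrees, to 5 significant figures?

18.858°

Checks: Z = (0.00, 0.00) ✓; ∠(RL, LZ) = 90.00° ✓; |RL| = 6.400 ✓; |RC| = 6.400 ✓; ∠(RC, CA) = 90.00° ✓; |CA| = 33.80 ✓; |ZA| = 52.34 ✓.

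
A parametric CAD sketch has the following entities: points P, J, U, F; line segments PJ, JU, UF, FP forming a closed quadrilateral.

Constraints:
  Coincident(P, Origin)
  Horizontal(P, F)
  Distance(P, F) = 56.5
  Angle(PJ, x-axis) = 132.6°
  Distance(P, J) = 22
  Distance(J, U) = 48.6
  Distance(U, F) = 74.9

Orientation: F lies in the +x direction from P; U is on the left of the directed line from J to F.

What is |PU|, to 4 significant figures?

59.03

Checks: |JU| = 48.60 ✓; |UF| = 74.90 ✓.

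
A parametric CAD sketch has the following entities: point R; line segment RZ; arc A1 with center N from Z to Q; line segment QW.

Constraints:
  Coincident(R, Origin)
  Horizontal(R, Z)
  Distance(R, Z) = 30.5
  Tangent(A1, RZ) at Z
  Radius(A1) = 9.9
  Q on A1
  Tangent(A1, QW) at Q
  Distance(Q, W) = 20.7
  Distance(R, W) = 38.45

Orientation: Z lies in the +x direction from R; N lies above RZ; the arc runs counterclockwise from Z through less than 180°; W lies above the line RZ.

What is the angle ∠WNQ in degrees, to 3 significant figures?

64.4°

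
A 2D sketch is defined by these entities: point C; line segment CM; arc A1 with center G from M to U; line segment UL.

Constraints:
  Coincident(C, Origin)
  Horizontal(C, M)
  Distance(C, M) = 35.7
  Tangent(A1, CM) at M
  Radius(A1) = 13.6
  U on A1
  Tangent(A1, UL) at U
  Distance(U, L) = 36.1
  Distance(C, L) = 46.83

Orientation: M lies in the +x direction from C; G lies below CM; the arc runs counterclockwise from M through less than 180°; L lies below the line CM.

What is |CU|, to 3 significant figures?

24.7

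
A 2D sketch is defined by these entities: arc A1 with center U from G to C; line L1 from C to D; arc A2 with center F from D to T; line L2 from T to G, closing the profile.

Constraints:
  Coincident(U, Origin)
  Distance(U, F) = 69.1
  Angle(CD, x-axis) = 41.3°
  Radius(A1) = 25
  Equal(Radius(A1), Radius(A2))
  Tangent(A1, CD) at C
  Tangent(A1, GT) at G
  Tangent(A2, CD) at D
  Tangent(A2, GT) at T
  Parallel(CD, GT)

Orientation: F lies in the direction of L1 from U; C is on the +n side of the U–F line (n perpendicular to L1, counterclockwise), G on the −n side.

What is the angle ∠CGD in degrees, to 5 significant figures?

54.111°

The slot axis is L1's direction at 41.3°, so u = (cos 41.3°, sin 41.3°) = (0.75126, 0.66000) and n = (−sin 41.3°, cos 41.3°) = (-0.66000, 0.75126). U is at the origin and F lies 69.1 along u from U, so F = 69.1·u = (51.912, 45.606). Tangency of A1 to both parallel lines with radius 25.0 puts C and G at U ± 25.0·n: C = (-16.500, 18.782), G = (16.500, -18.782). Equal radii place D and T the same way about F: D = F + 25.0·n = (35.412, 64.388), T = F − 25.0·n = (68.412, 26.825). Then cos ∠CGD = GC·GD / (|GC||GD|), giving 54.111°.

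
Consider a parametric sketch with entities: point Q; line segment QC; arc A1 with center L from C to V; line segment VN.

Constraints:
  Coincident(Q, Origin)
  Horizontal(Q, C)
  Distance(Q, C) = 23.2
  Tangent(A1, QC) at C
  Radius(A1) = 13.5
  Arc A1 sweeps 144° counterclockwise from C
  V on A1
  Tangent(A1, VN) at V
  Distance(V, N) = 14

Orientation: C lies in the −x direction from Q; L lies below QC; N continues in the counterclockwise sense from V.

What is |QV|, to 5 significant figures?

39.570

Q is at the origin; QC is horizontal with |QC| = 23.2 and C on the −x side, so C = (-23.200, 0.0000). A1 meets QC tangentially, so LC is at right angles to QC, so L = C + (0, -13.5) = (-23.200, -13.500). On A1, C sits at bearing 90° from L; a 144° counterclockwise sweep puts V at bearing 234°, so V = L + 13.5·(cos 234°, sin 234°) = (-31.135, -24.422). Then |QV| = |V − Q| = 39.570.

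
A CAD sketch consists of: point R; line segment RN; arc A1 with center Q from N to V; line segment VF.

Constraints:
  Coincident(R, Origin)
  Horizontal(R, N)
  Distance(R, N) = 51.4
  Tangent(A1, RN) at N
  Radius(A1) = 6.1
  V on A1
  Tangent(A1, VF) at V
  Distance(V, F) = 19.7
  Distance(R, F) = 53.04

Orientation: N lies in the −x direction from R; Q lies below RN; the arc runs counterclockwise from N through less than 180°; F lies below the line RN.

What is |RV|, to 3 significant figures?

57.3

Checks: |QV| = 6.100 ✓; ∠(QV, VF) = 90.00° ✓; |VF| = 19.70 ✓; |RF| = 53.04 ✓.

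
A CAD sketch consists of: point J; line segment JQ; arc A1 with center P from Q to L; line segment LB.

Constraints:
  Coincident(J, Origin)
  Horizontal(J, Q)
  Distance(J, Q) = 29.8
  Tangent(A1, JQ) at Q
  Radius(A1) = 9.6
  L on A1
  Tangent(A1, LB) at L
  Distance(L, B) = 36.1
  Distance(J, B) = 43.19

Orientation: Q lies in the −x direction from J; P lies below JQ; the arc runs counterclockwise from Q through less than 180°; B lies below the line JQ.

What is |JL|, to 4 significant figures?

40.07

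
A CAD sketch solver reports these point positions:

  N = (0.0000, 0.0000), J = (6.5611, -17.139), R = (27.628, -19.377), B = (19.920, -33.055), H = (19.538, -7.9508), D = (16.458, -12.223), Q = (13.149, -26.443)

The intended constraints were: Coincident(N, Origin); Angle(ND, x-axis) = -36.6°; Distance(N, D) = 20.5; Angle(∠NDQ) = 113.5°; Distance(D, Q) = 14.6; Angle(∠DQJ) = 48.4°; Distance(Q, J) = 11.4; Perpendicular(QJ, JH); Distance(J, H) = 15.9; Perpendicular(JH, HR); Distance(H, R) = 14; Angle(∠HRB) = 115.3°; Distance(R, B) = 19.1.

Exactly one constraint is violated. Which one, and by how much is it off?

Distance(R, B) = 19.1 — off by 3.40.

N = (0.00, 0.00) ✓; ND at -36.60° ✓; |ND| = 20.50 ✓; ∠NDQ = 113.5° ✓; |DQ| = 14.60 ✓; ∠DQJ = 48.40° ✓; |QJ| = 11.40 ✓; ∠(QJ, JH) = 90.00° ✓; |JH| = 15.90 ✓; ∠(JH, HR) = 90.00° ✓; |HR| = 14.00 ✓; ∠HRB = 115.3° ✓; |RB| = 15.70 ✗.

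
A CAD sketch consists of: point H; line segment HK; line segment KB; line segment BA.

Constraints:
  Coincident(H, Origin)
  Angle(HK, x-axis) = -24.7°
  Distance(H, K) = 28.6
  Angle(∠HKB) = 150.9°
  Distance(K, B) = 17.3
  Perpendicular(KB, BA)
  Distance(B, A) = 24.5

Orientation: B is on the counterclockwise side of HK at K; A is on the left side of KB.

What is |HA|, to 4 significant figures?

43.60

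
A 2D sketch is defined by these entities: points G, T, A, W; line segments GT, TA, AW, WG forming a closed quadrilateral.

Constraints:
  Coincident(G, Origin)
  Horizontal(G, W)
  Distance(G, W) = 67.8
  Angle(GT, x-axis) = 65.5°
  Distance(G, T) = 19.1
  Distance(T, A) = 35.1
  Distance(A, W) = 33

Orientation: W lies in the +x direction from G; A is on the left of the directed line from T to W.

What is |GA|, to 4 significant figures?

47.88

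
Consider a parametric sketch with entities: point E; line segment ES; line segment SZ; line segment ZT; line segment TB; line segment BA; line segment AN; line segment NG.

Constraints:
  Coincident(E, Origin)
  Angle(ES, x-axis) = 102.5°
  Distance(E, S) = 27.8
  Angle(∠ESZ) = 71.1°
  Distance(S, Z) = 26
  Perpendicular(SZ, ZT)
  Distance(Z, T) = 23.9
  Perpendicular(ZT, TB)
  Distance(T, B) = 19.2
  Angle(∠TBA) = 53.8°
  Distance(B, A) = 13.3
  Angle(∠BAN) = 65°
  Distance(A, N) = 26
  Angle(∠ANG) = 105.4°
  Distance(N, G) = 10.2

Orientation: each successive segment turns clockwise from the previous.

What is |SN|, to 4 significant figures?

45.07

∠TBA = 53.8° gives BA at 47.40° from the x-axis; with |BA| = 13.3, A = (7.079, 12.42). ∠BAN = 65.0° gives AN at -67.60° from the x-axis; with |AN| = 26.0, N = (16.99, -11.62). Then |SN| = |N − S| = 45.07.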